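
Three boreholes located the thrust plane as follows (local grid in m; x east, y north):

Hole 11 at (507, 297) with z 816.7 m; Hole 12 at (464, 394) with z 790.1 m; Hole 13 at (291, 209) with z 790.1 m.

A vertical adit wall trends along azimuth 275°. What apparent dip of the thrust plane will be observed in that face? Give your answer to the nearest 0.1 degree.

12.1°

Let the plane be z = a·x + b·y + c.
Hole 12−Hole 11: −43a + 97b = −26.6;  Hole 13−Hole 11: −216a − 88b = −26.6.
Solving gives a = 0.19894, b = −0.18604.
Unit vector along 275° is (sin 275°, cos 275°) = (-0.9962, 0.0872).
Slope in that direction = a·(-0.9962) + b·(0.0872) = −0.21440.
Apparent dip = arctan|0.21440| = 12.1° (true dip is 15.2°, so apparent ≤ true as expected).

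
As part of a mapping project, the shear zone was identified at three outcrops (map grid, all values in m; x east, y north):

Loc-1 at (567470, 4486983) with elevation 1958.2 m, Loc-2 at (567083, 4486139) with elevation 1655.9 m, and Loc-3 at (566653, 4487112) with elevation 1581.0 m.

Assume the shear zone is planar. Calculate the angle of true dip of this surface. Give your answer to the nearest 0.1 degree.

Let the plane be z = a·x + b·y + c.
Loc-2−Loc-1: −387a − 844b = −302.3;  Loc-3−Loc-1: −817a + 129b = −377.2.
Solving gives a = 0.48326, b = 0.13659.
Gradient magnitude |∇z| = √(a² + b²) = √(0.23354 + 0.01866) = 0.50219.
True dip = arctan(0.50219) = 26.7°, dipping toward WSW (azimuth ≈ 254°).

26.7°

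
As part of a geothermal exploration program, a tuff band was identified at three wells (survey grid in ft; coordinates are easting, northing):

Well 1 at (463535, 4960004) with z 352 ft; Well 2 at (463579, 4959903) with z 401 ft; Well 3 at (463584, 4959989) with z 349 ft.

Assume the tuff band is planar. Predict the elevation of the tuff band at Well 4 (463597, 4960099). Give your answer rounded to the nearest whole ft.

Let the plane be z = a·easting + b·northing + c.
Well 2−Well 1: 44a − 101b = 49;  Well 3−Well 1: 49a − 15b = −3.
Solving gives a = −0.24201446, b = −0.59058055.
Then c = 352 − a·463535 − b·4960004 = 3041816.09.
At (463597, 4960099): z = −112197.2 − 2929338.0 + 3041816.09 = 280.9 ft.

281 ft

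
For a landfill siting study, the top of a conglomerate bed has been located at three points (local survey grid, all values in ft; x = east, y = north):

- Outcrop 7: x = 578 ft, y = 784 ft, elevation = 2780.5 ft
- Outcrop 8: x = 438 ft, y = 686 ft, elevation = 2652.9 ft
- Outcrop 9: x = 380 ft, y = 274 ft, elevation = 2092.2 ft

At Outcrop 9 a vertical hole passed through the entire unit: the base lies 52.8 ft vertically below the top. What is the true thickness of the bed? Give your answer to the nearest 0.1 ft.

31.2 ft

Let the plane be z = a·x + b·y + c.
Outcrop 8−Outcrop 7: −140a − 98b = −127.6;  Outcrop 9−Outcrop 7: −198a − 510b = −688.3.
Solving gives a = −0.04572, b = 1.36736.
|∇z| = √(a²+b²) = 1.36812, so dip δ = arctan(1.36812) = 53.84°.
True thickness = vertical thickness × cos δ = 52.8 × cos 53.84° = 31.2 ft.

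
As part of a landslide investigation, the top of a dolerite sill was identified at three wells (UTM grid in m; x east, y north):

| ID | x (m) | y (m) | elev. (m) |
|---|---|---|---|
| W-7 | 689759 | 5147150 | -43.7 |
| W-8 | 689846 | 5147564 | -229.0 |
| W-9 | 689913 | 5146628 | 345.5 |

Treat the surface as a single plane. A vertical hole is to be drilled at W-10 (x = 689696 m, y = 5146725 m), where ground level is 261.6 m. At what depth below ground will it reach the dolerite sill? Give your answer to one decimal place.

Two edge vectors: W-7→W-8 = (87, 414, -185.3), W-7→W-9 = (154, -522, 389.2).
Normal n = (W-7→W-8) × (W-7→W-9) = (64402.2, -62396.6, -109170).
So ∂z/∂x = −n_x/n_z = 0.589925804 and ∂z/∂y = −n_y/n_z = −0.571554456.
Intercept c from W-7: -43.7 − 406906.63 + 2941876.52 = 2534926.19.
At (689696, 5146725): z_contact = 406869.47 − 2941633.61 + 2534926.19 = 162.05 m.
Depth below ground = 261.6 − 162.05 = 99.6 m.

99.6 m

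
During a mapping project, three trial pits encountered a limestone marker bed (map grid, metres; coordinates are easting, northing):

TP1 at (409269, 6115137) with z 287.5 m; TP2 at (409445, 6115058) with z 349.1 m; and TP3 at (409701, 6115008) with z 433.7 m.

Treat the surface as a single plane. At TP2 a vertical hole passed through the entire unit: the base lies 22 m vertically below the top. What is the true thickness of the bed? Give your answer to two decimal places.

20.92 m

Let the plane be z = a·easting + b·northing + c.
TP2−TP1: 176a − 79b = 61.6;  TP3−TP1: 432a − 129b = 146.2.
Solving gives a = 0.31542, b = −0.07703.
|∇z| = √(a²+b²) = 0.32469, so dip δ = arctan(0.32469) = 17.99°.
True thickness = vertical thickness × cos δ = 22 × cos 17.99° = 20.92 m.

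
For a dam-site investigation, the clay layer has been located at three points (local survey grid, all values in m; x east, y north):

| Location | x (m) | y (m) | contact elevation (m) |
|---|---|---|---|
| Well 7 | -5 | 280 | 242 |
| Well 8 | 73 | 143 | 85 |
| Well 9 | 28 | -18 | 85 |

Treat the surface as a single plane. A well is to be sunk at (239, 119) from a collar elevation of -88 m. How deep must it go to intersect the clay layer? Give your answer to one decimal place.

Two edge vectors: Well 7→Well 8 = (78, -137, -157), Well 7→Well 9 = (33, -298, -157).
Normal n = (Well 7→Well 8) × (Well 7→Well 9) = (-25277, 7065, -18723).
So ∂z/∂x = −n_x/n_z = −1.35005 and ∂z/∂y = −n_y/n_z = 0.37734.
Intercept c from Well 7: 242 − 6.75 − 105.66 = 129.59.
At (239, 119): z_contact = −322.66 + 44.90 + 129.59 = -148.16 m.
Depth below ground = -88 − (-148.16) = 60.2 m.

60.2 m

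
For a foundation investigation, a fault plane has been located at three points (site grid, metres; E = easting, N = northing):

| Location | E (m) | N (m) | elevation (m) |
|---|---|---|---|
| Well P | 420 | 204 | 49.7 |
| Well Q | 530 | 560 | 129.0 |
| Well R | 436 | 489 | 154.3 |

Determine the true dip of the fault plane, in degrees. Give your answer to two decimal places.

34.85°

Two edge vectors: Well P→Well Q = (110, 356, 79.3), Well P→Well R = (16, 285, 104.6).
Normal n = (Well P→Well Q) × (Well P→Well R) = (14637.1, -10237.2, 25654).
So ∂z/∂E = −n_x/n_z = −0.57056 and ∂z/∂N = −n_y/n_z = 0.39905.
Gradient magnitude |∇z| = √(a² + b²) = √(0.32554 + 0.15924) = 0.69626.
True dip = arctan(0.69626) = 34.85°, dipping toward SE (azimuth ≈ 125°).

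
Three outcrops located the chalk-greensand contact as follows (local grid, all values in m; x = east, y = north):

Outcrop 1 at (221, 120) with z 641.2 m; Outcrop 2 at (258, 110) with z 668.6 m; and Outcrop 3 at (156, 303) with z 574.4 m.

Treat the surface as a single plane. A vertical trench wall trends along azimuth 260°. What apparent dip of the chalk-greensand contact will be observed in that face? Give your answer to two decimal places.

34.20°

Two edge vectors: Outcrop 1→Outcrop 2 = (37, -10, 27.4), Outcrop 1→Outcrop 3 = (-65, 183, -66.8).
Normal n = (Outcrop 1→Outcrop 2) × (Outcrop 1→Outcrop 3) = (-4346.2, 690.6, 6121).
So ∂z/∂x = −n_x/n_z = 0.71005 and ∂z/∂y = −n_y/n_z = −0.11282.
Unit vector along 260° is (sin 260°, cos 260°) = (-0.9848, -0.1736).
Slope in that direction = a·(-0.9848) + b·(-0.1736) = −0.67967.
Apparent dip = arctan|0.67967| = 34.20° (true dip is 35.7°, so apparent ≤ true as expected).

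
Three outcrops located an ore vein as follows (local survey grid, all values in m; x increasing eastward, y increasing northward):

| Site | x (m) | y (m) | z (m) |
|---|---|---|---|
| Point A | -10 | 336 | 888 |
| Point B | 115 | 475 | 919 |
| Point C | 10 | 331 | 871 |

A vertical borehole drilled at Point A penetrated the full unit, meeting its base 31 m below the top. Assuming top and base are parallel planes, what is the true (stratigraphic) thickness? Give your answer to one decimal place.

21.5 m

Let the plane be z = a·x + b·y + c.
Point B−Point A: 125a + 139b = 31;  Point C−Point A: 20a − 5b = −17.
Solving gives a = −0.64846, b = 0.80617.
|∇z| = √(a²+b²) = 1.03460, so dip δ = arctan(1.03460) = 45.97°.
True thickness = vertical thickness × cos δ = 31 × cos 45.97° = 21.5 m.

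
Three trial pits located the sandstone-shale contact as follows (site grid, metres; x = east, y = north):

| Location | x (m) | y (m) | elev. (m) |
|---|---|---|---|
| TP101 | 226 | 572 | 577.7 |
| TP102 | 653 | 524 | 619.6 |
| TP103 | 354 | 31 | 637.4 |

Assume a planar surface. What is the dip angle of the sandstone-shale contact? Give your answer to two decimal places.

Two edge vectors: TP101→TP102 = (427, -48, 41.9), TP101→TP103 = (128, -541, 59.7).
Normal n = (TP101→TP102) × (TP101→TP103) = (19802.3, -20128.7, -224863).
So ∂z/∂x = −n_x/n_z = 0.08806 and ∂z/∂y = −n_y/n_z = −0.08952.
Gradient magnitude |∇z| = √(a² + b²) = √(0.00776 + 0.00801) = 0.12557.
True dip = arctan(0.12557) = 7.16°, dipping toward NW (azimuth ≈ 315°).

7.16°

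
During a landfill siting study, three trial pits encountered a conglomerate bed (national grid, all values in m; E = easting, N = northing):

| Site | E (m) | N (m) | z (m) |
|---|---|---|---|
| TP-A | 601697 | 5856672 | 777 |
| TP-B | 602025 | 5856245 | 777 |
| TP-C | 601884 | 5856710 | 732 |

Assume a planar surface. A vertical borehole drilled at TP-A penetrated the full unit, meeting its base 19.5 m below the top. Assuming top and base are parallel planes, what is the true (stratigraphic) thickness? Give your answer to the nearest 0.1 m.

Two edge vectors: TP-A→TP-B = (328, -427, 0), TP-A→TP-C = (187, 38, -45).
Normal n = (TP-A→TP-B) × (TP-A→TP-C) = (19215, 14760, 92313).
So ∂z/∂E = −n_x/n_z = −0.20815 and ∂z/∂N = −n_y/n_z = −0.15989.
|∇z| = √(a²+b²) = 0.26247, so dip δ = arctan(0.26247) = 14.71°.
True thickness = vertical thickness × cos δ = 19.5 × cos 14.71° = 18.9 m.

18.9 m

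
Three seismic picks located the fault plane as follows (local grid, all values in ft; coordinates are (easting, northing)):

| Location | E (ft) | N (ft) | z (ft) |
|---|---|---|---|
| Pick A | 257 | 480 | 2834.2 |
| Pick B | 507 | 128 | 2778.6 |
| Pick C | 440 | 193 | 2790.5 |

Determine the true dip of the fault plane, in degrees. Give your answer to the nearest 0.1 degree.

Let the plane be z = a·E + b·N + c.
Pick B−Pick A: 250a − 352b = −55.6;  Pick C−Pick A: 183a − 287b = −43.7.
Solving gives a = −0.07837, b = 0.10229.
Gradient magnitude |∇z| = √(a² + b²) = √(0.00614 + 0.01046) = 0.12886.
True dip = arctan(0.12886) = 7.3°, dipping toward SE (azimuth ≈ 143°).

7.3°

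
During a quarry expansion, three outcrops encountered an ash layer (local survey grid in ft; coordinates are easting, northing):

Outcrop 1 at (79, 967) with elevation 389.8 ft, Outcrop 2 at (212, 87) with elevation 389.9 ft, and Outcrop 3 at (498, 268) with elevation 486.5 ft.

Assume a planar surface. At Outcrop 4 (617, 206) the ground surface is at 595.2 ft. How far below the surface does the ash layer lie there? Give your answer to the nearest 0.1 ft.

74.9 ft

Two edge vectors: Outcrop 1→Outcrop 2 = (133, -880, 0.1), Outcrop 1→Outcrop 3 = (419, -699, 96.7).
Normal n = (Outcrop 1→Outcrop 2) × (Outcrop 1→Outcrop 3) = (-85026.1, -12819.2, 275753).
So ∂z/∂easting = −n_x/n_z = 0.30834 and ∂z/∂northing = −n_y/n_z = 0.04649.
Intercept c from Outcrop 1: 389.8 − 24.36 − 44.95 = 320.49.
At (617, 206): z_contact = 190.25 + 9.58 + 320.49 = 520.31 ft.
Depth below ground = 595.2 − 520.31 = 74.9 ft.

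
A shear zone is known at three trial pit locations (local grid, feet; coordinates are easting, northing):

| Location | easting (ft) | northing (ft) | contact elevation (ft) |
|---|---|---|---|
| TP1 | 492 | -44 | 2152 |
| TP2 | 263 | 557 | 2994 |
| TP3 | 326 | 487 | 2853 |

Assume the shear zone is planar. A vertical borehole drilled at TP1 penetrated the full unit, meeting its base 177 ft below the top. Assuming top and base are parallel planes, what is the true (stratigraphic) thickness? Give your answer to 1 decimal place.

Two edge vectors: TP1→TP2 = (-229, 601, 842), TP1→TP3 = (-166, 531, 701).
Normal n = (TP1→TP2) × (TP1→TP3) = (-25801, 20757, -21833).
So ∂z/∂easting = −n_x/n_z = −1.18174 and ∂z/∂northing = −n_y/n_z = 0.95072.
|∇z| = √(a²+b²) = 1.51670, so dip δ = arctan(1.51670) = 56.60°.
True thickness = vertical thickness × cos δ = 177 × cos 56.60° = 97.4 ft.

97.4 ft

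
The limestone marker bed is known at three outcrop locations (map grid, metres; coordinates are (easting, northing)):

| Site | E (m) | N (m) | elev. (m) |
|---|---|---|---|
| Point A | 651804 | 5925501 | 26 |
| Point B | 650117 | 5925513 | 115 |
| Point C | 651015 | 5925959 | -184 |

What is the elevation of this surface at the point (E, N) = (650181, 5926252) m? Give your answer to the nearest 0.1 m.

Two edge vectors: Point A→Point B = (-1687, 12, 89), Point A→Point C = (-789, 458, -210).
Normal n = (Point A→Point B) × (Point A→Point C) = (-43282, -424491, -763178).
So ∂z/∂E = −n_x/n_z = −0.056712851 and ∂z/∂N = −n_y/n_z = −0.556214933.
Intercept c from Point A: 26 + 36965.66 + 3295852.14 = 3332843.80.
At (650181, 5926252): z = −36873.6 − 3296269.9 + 3332843.80 = -299.7 m.

-299.7 m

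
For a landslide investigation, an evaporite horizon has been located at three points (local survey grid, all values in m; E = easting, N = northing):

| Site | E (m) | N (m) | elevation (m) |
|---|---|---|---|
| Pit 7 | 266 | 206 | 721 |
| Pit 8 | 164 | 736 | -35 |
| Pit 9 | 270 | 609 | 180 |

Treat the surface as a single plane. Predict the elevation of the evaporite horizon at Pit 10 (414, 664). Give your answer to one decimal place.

Let the plane be z = a·E + b·N + c.
Pit 8−Pit 7: −102a + 530b = −756;  Pit 9−Pit 7: 4a + 403b = −541.
Solving gives a = 0.41498, b = −1.34655.
Then c = 721 − a·266 − b·206 = 888.00.
At (414, 664): z = 171.8 − 894.1 + 888.00 = 165.7 m.

165.7 m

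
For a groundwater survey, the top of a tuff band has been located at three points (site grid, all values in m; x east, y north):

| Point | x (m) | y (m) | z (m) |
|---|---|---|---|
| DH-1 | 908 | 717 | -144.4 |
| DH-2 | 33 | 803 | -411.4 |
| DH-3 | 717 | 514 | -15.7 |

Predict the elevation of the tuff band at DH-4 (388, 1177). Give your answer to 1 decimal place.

Two edge vectors: DH-1→DH-2 = (-875, 86, -267), DH-1→DH-3 = (-191, -203, 128.7).
Normal n = (DH-1→DH-2) × (DH-1→DH-3) = (-43132.8, 163609.5, 194051).
So ∂z/∂x = −n_x/n_z = 0.222276 and ∂z/∂y = −n_y/n_z = −0.843126.
Intercept c from DH-1: -144.4 − 201.83 + 604.52 = 258.30.
At (388, 1177): z = 86.2 − 992.4 + 258.30 = -647.8 m.

-647.8 m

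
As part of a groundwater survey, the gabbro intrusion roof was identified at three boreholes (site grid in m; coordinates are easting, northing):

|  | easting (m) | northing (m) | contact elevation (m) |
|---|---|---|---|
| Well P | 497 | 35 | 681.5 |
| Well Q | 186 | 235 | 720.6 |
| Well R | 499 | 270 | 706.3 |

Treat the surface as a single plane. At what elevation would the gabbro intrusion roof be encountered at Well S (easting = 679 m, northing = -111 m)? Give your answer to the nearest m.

656 m

Let the plane be z = a·easting + b·northing + c.
Well Q−Well P: −311a + 200b = 39.1;  Well R−Well P: 2a + 235b = 24.8.
Solving gives a = −0.05754, b = 0.10602.
Then c = 681.5 − a·497 − b·35 = 706.39.
At (679, -111): z = −39.1 − 11.8 + 706.39 = 655.5 m.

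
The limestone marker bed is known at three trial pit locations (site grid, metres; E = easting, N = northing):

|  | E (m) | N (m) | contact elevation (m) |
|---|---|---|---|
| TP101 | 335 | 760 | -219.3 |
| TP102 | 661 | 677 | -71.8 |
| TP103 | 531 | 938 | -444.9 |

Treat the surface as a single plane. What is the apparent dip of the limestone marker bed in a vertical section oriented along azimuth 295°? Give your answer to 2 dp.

34.01°

Two edge vectors: TP101→TP102 = (326, -83, 147.5), TP101→TP103 = (196, 178, -225.6).
Normal n = (TP101→TP102) × (TP101→TP103) = (-7530.2, 102455.6, 74296).
So ∂z/∂E = −n_x/n_z = 0.10135 and ∂z/∂N = −n_y/n_z = −1.37902.
Unit vector along 295° is (sin 295°, cos 295°) = (-0.9063, 0.4226).
Slope in that direction = a·(-0.9063) + b·(0.4226) = −0.67466.
Apparent dip = arctan|0.67466| = 34.01° (true dip is 54.1°, so apparent ≤ true as expected).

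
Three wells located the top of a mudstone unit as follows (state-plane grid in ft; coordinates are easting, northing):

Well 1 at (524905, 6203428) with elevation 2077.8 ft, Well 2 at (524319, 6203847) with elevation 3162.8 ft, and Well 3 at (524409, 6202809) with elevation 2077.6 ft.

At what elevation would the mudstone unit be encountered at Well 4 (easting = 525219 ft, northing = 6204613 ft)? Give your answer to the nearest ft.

2826 ft

Two edge vectors: Well 1→Well 2 = (-586, 419, 1085), Well 1→Well 3 = (-496, -619, -0.2).
Normal n = (Well 1→Well 2) × (Well 1→Well 3) = (671531.2, -538277.2, 570558).
So ∂z/∂easting = −n_x/n_z = −1.17697272 and ∂z/∂northing = −n_y/n_z = 0.94342240.
Intercept c from Well 1: 2077.8 + 617798.86 − 5852452.96 = −5232576.29.
At (525219, 6204613): z = −618168.4 + 5853570.9 − 5232576.29 = 2826.2 ft.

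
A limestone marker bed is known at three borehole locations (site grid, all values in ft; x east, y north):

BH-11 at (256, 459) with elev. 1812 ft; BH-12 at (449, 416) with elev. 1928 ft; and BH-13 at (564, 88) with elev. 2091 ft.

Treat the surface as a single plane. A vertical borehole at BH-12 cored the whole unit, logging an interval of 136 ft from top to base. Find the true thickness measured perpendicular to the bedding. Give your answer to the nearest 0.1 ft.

Let the plane be z = a·x + b·y + c.
BH-12−BH-11: 193a − 43b = 116;  BH-13−BH-11: 308a − 371b = 279.
Solving gives a = 0.53186, b = −0.31047.
|∇z| = √(a²+b²) = 0.61585, so dip δ = arctan(0.61585) = 31.63°.
True thickness = vertical thickness × cos δ = 136 × cos 31.63° = 115.8 ft.

115.8 ft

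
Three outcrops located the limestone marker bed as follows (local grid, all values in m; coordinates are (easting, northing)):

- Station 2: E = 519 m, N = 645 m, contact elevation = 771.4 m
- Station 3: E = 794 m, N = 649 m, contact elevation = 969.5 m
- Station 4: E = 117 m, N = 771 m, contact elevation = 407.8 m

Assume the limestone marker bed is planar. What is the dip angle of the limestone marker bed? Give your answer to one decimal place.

Let the plane be z = a·E + b·N + c.
Station 3−Station 2: 275a + 4b = 198.1;  Station 4−Station 2: −402a + 126b = −363.6.
Solving gives a = 0.72853, b = −0.56136.
Gradient magnitude |∇z| = √(a² + b²) = √(0.53075 + 0.31513) = 0.91972.
True dip = arctan(0.91972) = 42.6°, dipping toward NW (azimuth ≈ 308°).

42.6°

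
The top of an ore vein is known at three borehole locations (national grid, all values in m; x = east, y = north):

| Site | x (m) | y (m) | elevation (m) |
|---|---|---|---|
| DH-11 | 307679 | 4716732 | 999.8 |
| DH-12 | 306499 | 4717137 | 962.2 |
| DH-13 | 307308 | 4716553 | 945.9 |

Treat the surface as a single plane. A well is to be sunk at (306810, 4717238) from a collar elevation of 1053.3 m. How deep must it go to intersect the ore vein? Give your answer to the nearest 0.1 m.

Two edge vectors: DH-11→DH-12 = (-1180, 405, -37.6), DH-11→DH-13 = (-371, -179, -53.9).
Normal n = (DH-11→DH-12) × (DH-11→DH-13) = (-28559.9, -49652.4, 361475).
So ∂z/∂x = −n_x/n_z = 0.079009337 and ∂z/∂y = −n_y/n_z = 0.137360537.
Intercept c from DH-11: 999.8 − 24309.51 − 647892.84 = −671202.55.
At (306810, 4717238): z_contact = 24240.85 + 647962.34 − 671202.55 = 1000.65 m.
Depth below ground = 1053.3 − 1000.65 = 52.7 m.

52.7 m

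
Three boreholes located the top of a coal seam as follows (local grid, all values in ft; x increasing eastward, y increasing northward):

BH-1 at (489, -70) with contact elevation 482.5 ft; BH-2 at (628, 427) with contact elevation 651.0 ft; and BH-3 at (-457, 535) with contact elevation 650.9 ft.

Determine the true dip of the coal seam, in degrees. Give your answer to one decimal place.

18.3°

Let the plane be z = a·x + b·y + c.
BH-2−BH-1: 139a + 497b = 168.5;  BH-3−BH-1: −946a + 605b = 168.4.
Solving gives a = 0.03292, b = 0.32983.
Gradient magnitude |∇z| = √(a² + b²) = √(0.00108 + 0.10879) = 0.33147.
True dip = arctan(0.33147) = 18.3°, dipping toward S (azimuth ≈ 186°).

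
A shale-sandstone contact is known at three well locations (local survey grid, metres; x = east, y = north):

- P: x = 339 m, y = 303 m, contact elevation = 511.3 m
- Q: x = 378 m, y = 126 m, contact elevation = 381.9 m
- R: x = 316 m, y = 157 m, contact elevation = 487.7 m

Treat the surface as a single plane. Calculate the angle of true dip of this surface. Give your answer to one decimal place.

Let the plane be z = a·x + b·y + c.
Q−P: 39a − 177b = −129.4;  R−P: −23a − 146b = −23.6.
Solving gives a = −1.50693, b = 0.39904.
Gradient magnitude |∇z| = √(a² + b²) = √(2.27085 + 0.15923) = 1.55887.
True dip = arctan(1.55887) = 57.3°, dipping toward ESE (azimuth ≈ 105°).

57.3°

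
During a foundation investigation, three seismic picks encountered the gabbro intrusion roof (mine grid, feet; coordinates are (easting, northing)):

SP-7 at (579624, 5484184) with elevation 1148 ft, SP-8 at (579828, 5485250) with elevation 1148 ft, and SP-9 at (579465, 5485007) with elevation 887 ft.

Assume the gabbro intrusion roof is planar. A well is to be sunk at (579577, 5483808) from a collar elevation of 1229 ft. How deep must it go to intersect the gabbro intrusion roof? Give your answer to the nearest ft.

60 ft

Let the plane be z = a·E + b·N + c.
SP-8−SP-7: 204a + 1066b = 0;  SP-9−SP-7: −159a + 823b = −261.
Solving gives a = 0.82465188, b = −0.15781331.
Then c = 1148 − a·579624 − b·5484184 = 388637.18.
At (579577, 5483808): z_contact = 477949.3 − 865417.9 + 388637.18 = 1168.6 ft.
Depth below ground = 1229 − 1168.6 = 60 ft.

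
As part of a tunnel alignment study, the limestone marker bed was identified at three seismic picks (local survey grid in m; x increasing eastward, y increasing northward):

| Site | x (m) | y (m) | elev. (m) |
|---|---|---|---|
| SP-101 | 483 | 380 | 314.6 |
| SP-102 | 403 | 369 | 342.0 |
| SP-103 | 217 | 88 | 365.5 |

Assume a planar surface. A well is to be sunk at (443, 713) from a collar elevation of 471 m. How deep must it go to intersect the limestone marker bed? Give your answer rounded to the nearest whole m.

Two edge vectors: SP-101→SP-102 = (-80, -11, 27.4), SP-101→SP-103 = (-266, -292, 50.9).
Normal n = (SP-101→SP-102) × (SP-101→SP-103) = (7440.9, -3216.4, 20434).
So ∂z/∂x = −n_x/n_z = −0.36414 and ∂z/∂y = −n_y/n_z = 0.15740.
Intercept c from SP-101: 314.6 + 175.88 − 59.81 = 430.67.
At (443, 713): z_contact = −161.3 + 112.2 + 430.67 = 381.6 m.
Depth below ground = 471 − 381.6 = 89 m.

89 m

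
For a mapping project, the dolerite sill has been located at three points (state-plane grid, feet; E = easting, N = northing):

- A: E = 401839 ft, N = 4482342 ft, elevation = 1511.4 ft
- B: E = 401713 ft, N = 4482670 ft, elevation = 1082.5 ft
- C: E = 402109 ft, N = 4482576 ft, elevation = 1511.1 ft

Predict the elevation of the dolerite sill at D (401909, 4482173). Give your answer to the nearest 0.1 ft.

1736.7 ft

Two edge vectors: A→B = (-126, 328, -428.9), A→C = (270, 234, -0.3).
Normal n = (A→B) × (A→C) = (100264.2, -115840.8, -118044).
So ∂z/∂E = −n_x/n_z = 0.849379892 and ∂z/∂N = −n_y/n_z = −0.981335773.
Intercept c from A: 1511.4 − 341313.97 + 4398682.55 = 4058879.99.
At (401909, 4482173): z = 341373.4 − 4398516.7 + 4058879.99 = 1736.7 ft.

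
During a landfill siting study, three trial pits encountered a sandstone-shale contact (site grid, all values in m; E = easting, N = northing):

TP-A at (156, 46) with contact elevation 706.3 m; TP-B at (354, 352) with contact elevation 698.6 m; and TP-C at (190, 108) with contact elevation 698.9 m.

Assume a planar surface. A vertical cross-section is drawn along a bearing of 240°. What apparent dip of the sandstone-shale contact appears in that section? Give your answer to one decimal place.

Let the plane be z = a·E + b·N + c.
TP-B−TP-A: 198a + 306b = −7.7;  TP-C−TP-A: 34a + 62b = −7.4.
Solving gives a = 0.95459, b = −0.64284.
Unit vector along 240° is (sin 240°, cos 240°) = (-0.8660, -0.5000).
Slope in that direction = a·(-0.8660) + b·(-0.5000) = −0.50528.
Apparent dip = arctan|0.50528| = 26.8° (true dip is 49.0°, so apparent ≤ true as expected).

26.8°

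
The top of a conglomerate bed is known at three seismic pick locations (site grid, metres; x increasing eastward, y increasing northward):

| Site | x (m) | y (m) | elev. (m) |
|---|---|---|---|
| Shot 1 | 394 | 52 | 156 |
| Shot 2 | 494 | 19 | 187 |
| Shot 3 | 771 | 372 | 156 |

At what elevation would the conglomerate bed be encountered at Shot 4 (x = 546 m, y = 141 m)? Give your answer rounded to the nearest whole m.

Two edge vectors: Shot 1→Shot 2 = (100, -33, 31), Shot 1→Shot 3 = (377, 320, 0).
Normal n = (Shot 1→Shot 2) × (Shot 1→Shot 3) = (-9920, 11687, 44441).
So ∂z/∂x = −n_x/n_z = 0.22322 and ∂z/∂y = −n_y/n_z = −0.26298.
Intercept c from Shot 1: 156 − 87.95 + 13.67 = 81.73.
At (546, 141): z = 121.9 − 37.1 + 81.73 = 166.5 m.

167 m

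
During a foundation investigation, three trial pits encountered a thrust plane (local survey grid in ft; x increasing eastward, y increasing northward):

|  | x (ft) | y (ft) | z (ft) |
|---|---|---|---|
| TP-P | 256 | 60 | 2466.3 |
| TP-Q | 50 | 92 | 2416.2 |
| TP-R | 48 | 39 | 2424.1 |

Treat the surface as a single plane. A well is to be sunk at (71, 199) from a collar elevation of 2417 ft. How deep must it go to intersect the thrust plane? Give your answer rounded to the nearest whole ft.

13 ft

Two edge vectors: TP-P→TP-Q = (-206, 32, -50.1), TP-P→TP-R = (-208, -21, -42.2).
Normal n = (TP-P→TP-Q) × (TP-P→TP-R) = (-2402.5, 1727.6, 10982).
So ∂z/∂x = −n_x/n_z = 0.21877 and ∂z/∂y = −n_y/n_z = −0.15731.
Intercept c from TP-P: 2466.3 − 56.00 + 9.44 = 2419.73.
At (71, 199): z_contact = 15.5 − 31.3 + 2419.73 = 2404.0 ft.
Depth below ground = 2417 − 2404.0 = 13 ft.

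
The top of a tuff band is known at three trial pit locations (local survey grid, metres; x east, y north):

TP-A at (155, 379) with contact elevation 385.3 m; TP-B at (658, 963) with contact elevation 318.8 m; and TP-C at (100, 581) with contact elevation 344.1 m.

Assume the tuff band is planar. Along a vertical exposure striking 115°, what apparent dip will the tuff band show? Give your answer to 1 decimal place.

8.5°

Let the plane be z = a·x + b·y + c.
TP-B−TP-A: 503a + 584b = −66.5;  TP-C−TP-A: −55a + 202b = −41.2.
Solving gives a = 0.07947, b = −0.18232.
Unit vector along 115° is (sin 115°, cos 115°) = (0.9063, -0.4226).
Slope in that direction = a·(0.9063) + b·(-0.4226) = 0.14908.
Apparent dip = arctan|0.14908| = 8.5° (true dip is 11.2°, so apparent ≤ true as expected).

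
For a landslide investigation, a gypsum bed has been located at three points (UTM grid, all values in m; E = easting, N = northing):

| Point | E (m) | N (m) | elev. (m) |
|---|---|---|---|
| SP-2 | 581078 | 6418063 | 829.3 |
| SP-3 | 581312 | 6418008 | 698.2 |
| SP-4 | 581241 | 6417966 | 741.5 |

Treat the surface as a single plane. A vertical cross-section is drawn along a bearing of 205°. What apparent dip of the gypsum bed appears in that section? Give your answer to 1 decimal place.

Two edge vectors: SP-2→SP-3 = (234, -55, -131.1), SP-2→SP-4 = (163, -97, -87.8).
Normal n = (SP-2→SP-3) × (SP-2→SP-4) = (-7887.7, -824.1, -13733).
So ∂z/∂E = −n_x/n_z = −0.57436 and ∂z/∂N = −n_y/n_z = −0.06001.
Unit vector along 205° is (sin 205°, cos 205°) = (-0.4226, -0.9063).
Slope in that direction = a·(-0.4226) + b·(-0.9063) = 0.29712.
Apparent dip = arctan|0.29712| = 16.5° (true dip is 30.0°, so apparent ≤ true as expected).

16.5°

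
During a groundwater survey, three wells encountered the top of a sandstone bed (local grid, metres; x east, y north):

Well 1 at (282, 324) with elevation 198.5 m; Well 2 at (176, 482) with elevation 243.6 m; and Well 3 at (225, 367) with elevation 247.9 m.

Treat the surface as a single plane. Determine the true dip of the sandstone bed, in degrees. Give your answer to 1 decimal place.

Let the plane be z = a·x + b·y + c.
Well 2−Well 1: −106a + 158b = 45.1;  Well 3−Well 1: −57a + 43b = 49.4.
Solving gives a = −1.31877, b = −0.59930.
Gradient magnitude |∇z| = √(a² + b²) = √(1.73916 + 0.35916) = 1.44856.
True dip = arctan(1.44856) = 55.4°, dipping toward ENE (azimuth ≈ 066°).

55.4°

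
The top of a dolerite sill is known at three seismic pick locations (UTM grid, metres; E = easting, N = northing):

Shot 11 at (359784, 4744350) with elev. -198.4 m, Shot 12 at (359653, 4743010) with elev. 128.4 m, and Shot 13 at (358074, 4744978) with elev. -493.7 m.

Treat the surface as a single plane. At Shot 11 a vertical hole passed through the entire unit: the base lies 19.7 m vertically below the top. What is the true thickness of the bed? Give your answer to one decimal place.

Two edge vectors: Shot 11→Shot 12 = (-131, -1340, 326.8), Shot 11→Shot 13 = (-1710, 628, -295.3).
Normal n = (Shot 11→Shot 12) × (Shot 11→Shot 13) = (190471.6, -597512.3, -2373668).
So ∂z/∂E = −n_x/n_z = 0.08024 and ∂z/∂N = −n_y/n_z = −0.25173.
|∇z| = √(a²+b²) = 0.26421, so dip δ = arctan(0.26421) = 14.80°.
True thickness = vertical thickness × cos δ = 19.7 × cos 14.80° = 19.0 m.

19.0 m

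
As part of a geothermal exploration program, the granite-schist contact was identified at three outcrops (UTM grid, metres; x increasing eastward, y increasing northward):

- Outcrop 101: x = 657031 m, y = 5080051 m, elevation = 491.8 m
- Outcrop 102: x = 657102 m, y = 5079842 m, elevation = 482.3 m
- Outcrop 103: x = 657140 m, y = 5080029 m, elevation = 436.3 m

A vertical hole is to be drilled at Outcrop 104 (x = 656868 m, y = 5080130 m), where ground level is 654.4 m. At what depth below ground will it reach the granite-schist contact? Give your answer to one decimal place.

85.9 m

Two edge vectors: Outcrop 101→Outcrop 102 = (71, -209, -9.5), Outcrop 101→Outcrop 103 = (109, -22, -55.5).
Normal n = (Outcrop 101→Outcrop 102) × (Outcrop 101→Outcrop 103) = (11390.5, 2905, 21219).
So ∂z/∂x = −n_x/n_z = −0.536806636 and ∂z/∂y = −n_y/n_z = −0.136905603.
Intercept c from Outcrop 101: 491.8 + 352698.60 + 695487.45 = 1048677.85.
At (656868, 5080130): z_contact = −352611.10 − 695498.26 + 1048677.85 = 568.48 m.
Depth below ground = 654.4 − 568.48 = 85.9 m.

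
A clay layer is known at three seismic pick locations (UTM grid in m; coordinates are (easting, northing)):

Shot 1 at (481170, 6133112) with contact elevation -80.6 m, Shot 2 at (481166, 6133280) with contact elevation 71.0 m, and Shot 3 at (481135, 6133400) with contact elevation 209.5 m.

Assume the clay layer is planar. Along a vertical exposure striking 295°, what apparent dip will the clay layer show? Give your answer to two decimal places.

53.34°

Let the plane be z = a·E + b·N + c.
Shot 2−Shot 1: −4a + 168b = 151.6;  Shot 3−Shot 1: −35a + 288b = 290.1.
Solving gives a = −1.07360, b = 0.87682.
Unit vector along 295° is (sin 295°, cos 295°) = (-0.9063, 0.4226).
Slope in that direction = a·(-0.9063) + b·(0.4226) = 1.34358.
Apparent dip = arctan|1.34358| = 53.34° (true dip is 54.2°, so apparent ≤ true as expected).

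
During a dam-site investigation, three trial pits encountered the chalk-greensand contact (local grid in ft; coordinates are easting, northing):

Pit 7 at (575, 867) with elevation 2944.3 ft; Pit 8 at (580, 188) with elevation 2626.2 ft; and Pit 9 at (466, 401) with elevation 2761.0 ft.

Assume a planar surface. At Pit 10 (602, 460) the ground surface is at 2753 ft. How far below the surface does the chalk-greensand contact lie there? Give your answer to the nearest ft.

Two edge vectors: Pit 7→Pit 8 = (5, -679, -318.1), Pit 7→Pit 9 = (-109, -466, -183.3).
Normal n = (Pit 7→Pit 8) × (Pit 7→Pit 9) = (-23773.9, 35589.4, -76341).
So ∂z/∂easting = −n_x/n_z = −0.31142 and ∂z/∂northing = −n_y/n_z = 0.46619.
Intercept c from Pit 7: 2944.3 + 179.06 − 404.19 = 2719.18.
At (602, 460): z_contact = −187.5 + 214.4 + 2719.18 = 2746.2 ft.
Depth below ground = 2753 − 2746.2 = 7 ft.

7 ft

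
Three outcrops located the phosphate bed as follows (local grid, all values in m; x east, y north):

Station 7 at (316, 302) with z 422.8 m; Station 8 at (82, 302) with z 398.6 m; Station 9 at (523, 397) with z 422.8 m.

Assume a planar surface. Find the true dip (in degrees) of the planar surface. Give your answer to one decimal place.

13.9°

Let the plane be z = a·x + b·y + c.
Station 8−Station 7: −234a + 0b = −24.2;  Station 9−Station 7: 207a + 95b = 0.
Solving gives a = 0.10342, b = −0.22534.
Gradient magnitude |∇z| = √(a² + b²) = √(0.01070 + 0.05078) = 0.24794.
True dip = arctan(0.24794) = 13.9°, dipping toward NNW (azimuth ≈ 335°).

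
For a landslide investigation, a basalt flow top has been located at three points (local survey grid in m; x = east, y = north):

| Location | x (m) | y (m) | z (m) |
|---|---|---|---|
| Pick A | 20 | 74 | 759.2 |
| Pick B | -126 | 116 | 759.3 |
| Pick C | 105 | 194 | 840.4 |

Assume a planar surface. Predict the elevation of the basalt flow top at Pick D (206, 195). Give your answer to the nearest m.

Two edge vectors: Pick A→Pick B = (-146, 42, 0.1), Pick A→Pick C = (85, 120, 81.2).
Normal n = (Pick A→Pick B) × (Pick A→Pick C) = (3398.4, 11863.7, -21090).
So ∂z/∂x = −n_x/n_z = 0.16114 and ∂z/∂y = −n_y/n_z = 0.56253.
Intercept c from Pick A: 759.2 − 3.22 − 41.63 = 714.35.
At (206, 195): z = 33.2 + 109.7 + 714.35 = 857.2 m.

857 m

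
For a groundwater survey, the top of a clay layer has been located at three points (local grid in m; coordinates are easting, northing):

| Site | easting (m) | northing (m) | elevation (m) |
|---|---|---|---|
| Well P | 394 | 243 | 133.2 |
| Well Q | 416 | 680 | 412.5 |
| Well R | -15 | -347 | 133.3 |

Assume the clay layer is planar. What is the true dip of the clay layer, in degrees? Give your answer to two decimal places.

Let the plane be z = a·easting + b·northing + c.
Well Q−Well P: 22a + 437b = 279.3;  Well R−Well P: −409a − 590b = 0.1.
Solving gives a = −0.99444, b = 0.68919.
Gradient magnitude |∇z| = √(a² + b²) = √(0.98890 + 0.47499) = 1.20991.
True dip = arctan(1.20991) = 50.43°, dipping toward SE (azimuth ≈ 125°).

50.43°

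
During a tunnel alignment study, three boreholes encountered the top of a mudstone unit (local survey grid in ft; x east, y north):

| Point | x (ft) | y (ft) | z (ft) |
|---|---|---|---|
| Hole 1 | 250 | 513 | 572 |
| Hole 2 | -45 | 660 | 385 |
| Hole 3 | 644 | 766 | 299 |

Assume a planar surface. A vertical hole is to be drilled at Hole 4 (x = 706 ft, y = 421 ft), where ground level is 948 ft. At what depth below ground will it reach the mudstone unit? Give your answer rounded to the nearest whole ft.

Let the plane be z = a·x + b·y + c.
Hole 2−Hole 1: −295a + 147b = −187;  Hole 3−Hole 1: 394a + 253b = −273.
Solving gives a = 0.05417, b = −1.16341.
Then c = 572 − a·250 − b·513 = 1155.29.
At (706, 421): z_contact = 38.2 − 489.8 + 1155.29 = 703.7 ft.
Depth below ground = 948 − 703.7 = 244 ft.

244 ft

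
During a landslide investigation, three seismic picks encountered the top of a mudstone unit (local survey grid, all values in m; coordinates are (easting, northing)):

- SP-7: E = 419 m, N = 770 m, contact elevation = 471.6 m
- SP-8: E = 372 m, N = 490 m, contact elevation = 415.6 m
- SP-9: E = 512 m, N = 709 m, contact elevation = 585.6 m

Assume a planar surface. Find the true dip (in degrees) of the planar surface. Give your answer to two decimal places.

50.71°

Two edge vectors: SP-7→SP-8 = (-47, -280, -56), SP-7→SP-9 = (93, -61, 114).
Normal n = (SP-7→SP-8) × (SP-7→SP-9) = (-35336, 150, 28907).
So ∂z/∂E = −n_x/n_z = 1.22240 and ∂z/∂N = −n_y/n_z = −0.00519.
Gradient magnitude |∇z| = √(a² + b²) = √(1.49427 + 0.00003) = 1.22241.
True dip = arctan(1.22241) = 50.71°, dipping toward W (azimuth ≈ 270°).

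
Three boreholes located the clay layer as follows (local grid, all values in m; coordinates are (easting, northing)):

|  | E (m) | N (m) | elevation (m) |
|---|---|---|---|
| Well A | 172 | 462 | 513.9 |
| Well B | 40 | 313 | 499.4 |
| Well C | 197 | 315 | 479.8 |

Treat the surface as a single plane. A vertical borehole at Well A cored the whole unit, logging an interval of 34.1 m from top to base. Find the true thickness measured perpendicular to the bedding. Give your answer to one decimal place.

33.1 m

Let the plane be z = a·E + b·N + c.
Well B−Well A: −132a − 149b = −14.5;  Well C−Well A: 25a − 147b = −34.1.
Solving gives a = −0.12752, b = 0.21029.
|∇z| = √(a²+b²) = 0.24593, so dip δ = arctan(0.24593) = 13.82°.
True thickness = vertical thickness × cos δ = 34.1 × cos 13.82° = 33.1 m.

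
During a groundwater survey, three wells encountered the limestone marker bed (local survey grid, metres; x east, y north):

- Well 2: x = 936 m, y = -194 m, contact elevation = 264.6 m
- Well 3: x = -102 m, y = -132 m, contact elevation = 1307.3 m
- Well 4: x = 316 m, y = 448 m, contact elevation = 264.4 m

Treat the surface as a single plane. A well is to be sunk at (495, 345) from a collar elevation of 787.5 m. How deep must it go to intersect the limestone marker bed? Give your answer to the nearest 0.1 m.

607.8 m

Let the plane be z = a·x + b·y + c.
Well 3−Well 2: −1038a + 62b = 1042.7;  Well 4−Well 2: −620a + 642b = −0.2.
Solving gives a = −1.06604, b = −1.02982.
Then c = 264.6 − a·936 − b·-194 = 1062.63.
At (495, 345): z_contact = −527.69 − 355.29 + 1062.63 = 179.65 m.
Depth below ground = 787.5 − 179.65 = 607.8 m.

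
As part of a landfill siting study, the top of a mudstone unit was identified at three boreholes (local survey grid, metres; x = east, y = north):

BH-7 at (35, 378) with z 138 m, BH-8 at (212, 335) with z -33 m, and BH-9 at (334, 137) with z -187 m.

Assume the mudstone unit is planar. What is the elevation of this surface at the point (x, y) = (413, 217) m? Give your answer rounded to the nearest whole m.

-242 m

Let the plane be z = a·x + b·y + c.
BH-8−BH-7: 177a − 43b = −171;  BH-9−BH-7: 299a − 241b = −325.
Solving gives a = −0.91396, b = 0.21463.
Then c = 138 − a·35 − b·378 = 88.86.
At (413, 217): z = −377.5 + 46.6 + 88.86 = -242.0 m.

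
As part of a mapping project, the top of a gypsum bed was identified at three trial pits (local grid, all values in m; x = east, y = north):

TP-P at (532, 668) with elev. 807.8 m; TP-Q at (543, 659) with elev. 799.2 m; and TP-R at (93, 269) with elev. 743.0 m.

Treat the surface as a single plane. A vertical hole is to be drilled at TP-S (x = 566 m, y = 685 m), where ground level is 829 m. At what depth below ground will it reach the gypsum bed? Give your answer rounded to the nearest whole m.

Let the plane be z = a·x + b·y + c.
TP-Q−TP-P: 11a − 9b = −8.6;  TP-R−TP-P: −439a − 399b = −64.8.
Solving gives a = −0.34151, b = 0.53815.
Then c = 807.8 − a·532 − b·668 = 630.00.
At (566, 685): z_contact = −193.3 + 368.6 + 630.00 = 805.3 m.
Depth below ground = 829 − 805.3 = 24 m.

24 m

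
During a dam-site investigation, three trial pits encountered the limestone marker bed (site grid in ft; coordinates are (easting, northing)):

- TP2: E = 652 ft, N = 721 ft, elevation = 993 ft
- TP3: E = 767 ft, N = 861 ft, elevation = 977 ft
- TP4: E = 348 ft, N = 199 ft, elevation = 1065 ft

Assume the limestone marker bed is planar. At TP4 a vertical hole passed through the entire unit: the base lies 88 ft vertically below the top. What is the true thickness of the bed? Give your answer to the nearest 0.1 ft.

Two edge vectors: TP2→TP3 = (115, 140, -16), TP2→TP4 = (-304, -522, 72).
Normal n = (TP2→TP3) × (TP2→TP4) = (1728, -3416, -17470).
So ∂z/∂E = −n_x/n_z = 0.09891 and ∂z/∂N = −n_y/n_z = −0.19554.
|∇z| = √(a²+b²) = 0.21913, so dip δ = arctan(0.21913) = 12.36°.
True thickness = vertical thickness × cos δ = 88 × cos 12.36° = 86.0 ft.

86.0 ft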